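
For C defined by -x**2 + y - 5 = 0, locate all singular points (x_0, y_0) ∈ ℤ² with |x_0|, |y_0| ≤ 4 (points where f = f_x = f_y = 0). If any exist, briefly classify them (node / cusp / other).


No singular points in the scanned grid; C is smooth there.

Compute partial derivatives:
  f_x = -2*x.
  f_y = 1.
f_y = 1 is a nonzero constant, so f_y never vanishes: no point (x, y) can satisfy f = f_x = f_y = 0. In particular no (x, y) ∈ {−4, ..., 4}² is singular; the curve is smooth.


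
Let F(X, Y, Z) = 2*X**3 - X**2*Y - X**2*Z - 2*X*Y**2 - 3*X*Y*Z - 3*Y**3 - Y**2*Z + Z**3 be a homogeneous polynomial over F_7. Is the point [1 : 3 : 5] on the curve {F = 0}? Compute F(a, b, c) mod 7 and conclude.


F(1,3,5) ≡ 0 (mod 7); P is on the curve.

Evaluate F(1, 3, 5) term-by-term (mod 7).
  2*X**3 ↦ 2·1·1·1 = 2
  -X**2*Y ↦ -1·1·3·1 = -3
  -X**2*Z ↦ -1·1·1·5 = -5
  -2*X*Y**2 ↦ -2·1·9·1 = -18
  -3*X*Y*Z ↦ -3·1·3·5 = -45
  -3*Y**3 ↦ -3·1·27·1 = -81
  -Y**2*Z ↦ -1·1·9·5 = -45
  Z**3 ↦ 1·1·1·125 = 125
Sum: F(1, 3, 5) = (2) + (-3) + (-5) + (-18) + (-45) + (-81) + (-45) + (125) = -70.
Reducing mod 7: -70 ≡ 0 (mod 7).
Since F(a, b, c) ≡ 0 (mod 7), P lies on the curve.


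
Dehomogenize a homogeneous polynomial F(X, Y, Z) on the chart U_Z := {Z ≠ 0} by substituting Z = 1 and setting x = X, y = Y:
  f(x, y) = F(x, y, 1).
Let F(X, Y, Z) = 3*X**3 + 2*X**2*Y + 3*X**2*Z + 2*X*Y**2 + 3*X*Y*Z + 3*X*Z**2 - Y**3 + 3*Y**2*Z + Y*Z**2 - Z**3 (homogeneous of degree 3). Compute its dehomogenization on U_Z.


f(x, y) = 3*x**3 + 2*x**2*y + 3*x**2 + 2*x*y**2 + 3*x*y + 3*x - y**3 + 3*y**2 + y - 1

On U_Z we set Z = 1. Each monomial c·X^i·Y^j·Z^k in F becomes c·x^i·y^j·1^k = c·x^i·y^j.
Substituting Z = 1: F(X, Y, 1) = 3*x**3 + 2*x**2*y + 3*x**2 + 2*x*y**2 + 3*x*y + 3*x - y**3 + 3*y**2 + y - 1.
Note: deg(f) ≤ deg(F) = 3; strict inequality happens when F is divisible by Z (lost terms).


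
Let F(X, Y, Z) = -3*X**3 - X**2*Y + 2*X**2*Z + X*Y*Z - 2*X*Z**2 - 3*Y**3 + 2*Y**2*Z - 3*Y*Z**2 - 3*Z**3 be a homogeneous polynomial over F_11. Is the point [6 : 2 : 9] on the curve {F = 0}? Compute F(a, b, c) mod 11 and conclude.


F(6,2,9) ≡ 3 (mod 11); P is NOT on the curve.

Evaluate F(6, 2, 9) term-by-term (mod 11).
  -3*X**3 ↦ -3·216·1·1 = -648
  -X**2*Y ↦ -1·36·2·1 = -72
  2*X**2*Z ↦ 2·36·1·9 = 648
  X*Y*Z ↦ 1·6·2·9 = 108
  -2*X*Z**2 ↦ -2·6·1·81 = -972
  -3*Y**3 ↦ -3·1·8·1 = -24
  2*Y**2*Z ↦ 2·1·4·9 = 72
  -3*Y*Z**2 ↦ -3·1·2·81 = -486
  -3*Z**3 ↦ -3·1·1·729 = -2187
Sum: F(6, 2, 9) = (-648) + (-72) + (648) + (108) + (-972) + (-24) + (72) + (-486) + (-2187) = -3561.
Reducing mod 11: -3561 ≡ 3 (mod 11).
Since F(a, b, c) ≡ 3 ≠ 0 (mod 11), P does NOT lie on the curve.


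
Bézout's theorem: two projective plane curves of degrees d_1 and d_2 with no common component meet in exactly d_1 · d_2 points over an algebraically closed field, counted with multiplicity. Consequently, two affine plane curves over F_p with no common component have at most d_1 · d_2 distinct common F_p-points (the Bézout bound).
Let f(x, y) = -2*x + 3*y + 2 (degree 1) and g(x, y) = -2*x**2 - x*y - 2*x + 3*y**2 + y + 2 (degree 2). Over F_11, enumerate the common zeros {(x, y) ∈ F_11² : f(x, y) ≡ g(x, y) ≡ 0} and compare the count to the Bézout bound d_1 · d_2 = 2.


Common zeros: ∅; count = 0; Bézout bound = 2.

deg(f) = 1, deg(g) = 2, so Bézout bound = 2.
Scan x ∈ F_11. For each x, list the y ∈ F_11 with f(x, y) ≡ 0 and those with g(x, y) ≡ 0 (mod 11); the common zeros in that column are the intersection.
  x = 0: f ≡ 0 at y ∈ {3}; g ≡ 0 at y ∈ ∅; common: ∅.
  x = 1: f ≡ 0 at y ∈ {0}; g ≡ 0 at y ∈ ∅; common: ∅.
  x = 2: f ≡ 0 at y ∈ {8}; g ≡ 0 at y ∈ {2}; common: ∅.
  x = 3: f ≡ 0 at y ∈ {5}; g ≡ 0 at y ∈ {0, 8}; common: ∅.
  x = 4: f ≡ 0 at y ∈ {2}; g ≡ 0 at y ∈ {5, 7}; common: ∅.
  x = 5: f ≡ 0 at y ∈ {10}; g ≡ 0 at y ∈ ∅; common: ∅.
  x = 6: f ≡ 0 at y ∈ {7}; g ≡ 0 at y ∈ ∅; common: ∅.
  x = 7: f ≡ 0 at y ∈ {4}; g ≡ 0 at y ∈ {0, 2}; common: ∅.
  x = 8: f ≡ 0 at y ∈ {1}; g ≡ 0 at y ∈ {7, 10}; common: ∅.
  x = 9: f ≡ 0 at y ∈ {9}; g ≡ 0 at y ∈ {5}; common: ∅.
  x = 10: f ≡ 0 at y ∈ {6}; g ≡ 0 at y ∈ ∅; common: ∅.
Collecting: common zeros = ∅, so the count is 0.
Comparison with the Bézout bound: 0 ≤ 2 = deg(f)·deg(g), as expected for curves with no common component (the affine F_11-count falls short of the bound because intersections may lie at infinity, over extension fields, or carry multiplicity).


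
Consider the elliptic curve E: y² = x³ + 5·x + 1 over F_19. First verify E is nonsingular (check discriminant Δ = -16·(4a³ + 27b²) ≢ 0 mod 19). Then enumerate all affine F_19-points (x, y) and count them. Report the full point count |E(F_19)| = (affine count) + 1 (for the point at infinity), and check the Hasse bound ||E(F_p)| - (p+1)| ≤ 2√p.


Affine points = {(0, 1), (0, 18), (1, 8), (1, 11), (2, 0), (3, 9), (3, 10), (4, 3), (4, 16), (6, 0), (10, 5), (10, 14), (11, 0), (16, 4), (16, 15)}; affine count = 15; |E(F_19)| = 16.

Discriminant check: Δ ∝ 4a³ + 27b² = 4·5³ + 27·1² = 4·125 + 27·1 ≡ 14 (mod 19). Nonzero ⇒ E is nonsingular.
For each x ∈ F_19, compute rhs = x³ + 5·x + 1 mod 19, then count y ∈ F_19 with y² ≡ rhs.
  x = 0: rhs = 1, matching y values: 1, 18 (2 points).
  x = 1: rhs = 7, matching y values: 8, 11 (2 points).
  x = 2: rhs = 0, matching y values: 0 (1 points).
  x = 3: rhs = 5, matching y values: 9, 10 (2 points).
  x = 4: rhs = 9, matching y values: 3, 16 (2 points).
  x = 5: rhs = 18, matching y values: none (0 points).
  x = 6: rhs = 0, matching y values: 0 (1 points).
  x = 7: rhs = 18, matching y values: none (0 points).
  x = 8: rhs = 2, matching y values: none (0 points).
  x = 9: rhs = 15, matching y values: none (0 points).
  x = 10: rhs = 6, matching y values: 5, 14 (2 points).
  x = 11: rhs = 0, matching y values: 0 (1 points).
  x = 12: rhs = 3, matching y values: none (0 points).
  x = 13: rhs = 2, matching y values: none (0 points).
  x = 14: rhs = 3, matching y values: none (0 points).
  x = 15: rhs = 12, matching y values: none (0 points).
  x = 16: rhs = 16, matching y values: 4, 15 (2 points).
  x = 17: rhs = 2, matching y values: none (0 points).
  x = 18: rhs = 14, matching y values: none (0 points).
Total affine count: 15.
Full point count |E(F_19)| = 15 + 1 = 16.
Hasse bound: |16 − (19+1)| = |-4| = 4 ≤ 2√19 ≈ 8.7178 ✓.


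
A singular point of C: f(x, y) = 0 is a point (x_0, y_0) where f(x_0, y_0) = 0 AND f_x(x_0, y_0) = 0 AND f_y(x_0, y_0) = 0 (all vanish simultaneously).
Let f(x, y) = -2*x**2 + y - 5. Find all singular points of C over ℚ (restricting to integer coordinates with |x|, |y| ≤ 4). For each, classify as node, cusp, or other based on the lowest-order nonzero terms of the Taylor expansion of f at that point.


No singular points in the scanned grid; C is smooth there.

Compute partial derivatives:
  f_x = -4*x.
  f_y = 1.
f_y = 1 is a nonzero constant, so f_y never vanishes: no point (x, y) can satisfy f = f_x = f_y = 0. In particular no (x, y) ∈ {−4, ..., 4}² is singular; the curve is smooth.


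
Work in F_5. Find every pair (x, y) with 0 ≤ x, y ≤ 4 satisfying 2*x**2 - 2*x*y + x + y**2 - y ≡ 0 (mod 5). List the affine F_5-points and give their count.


Affine F_5-points: {(0, 0), (0, 1), (2, 0), (3, 1)}; count = 4.

For each of the 25 pairs (x, y) ∈ F_5², evaluate f(x, y) mod 5. Record the zeros.
  x = 0: [0↦0, 1↦0, 2↦2, 3↦1, 4↦2]  zeros at y ∈ {0, 1}
  x = 1: [0↦3, 1↦1, 2↦1, 3↦3, 4↦2]  zeros at y ∈ ∅
  x = 2: [0↦0, 1↦1, 2↦4, 3↦4, 4↦1]  zeros at y ∈ {0}
  x = 3: [0↦1, 1↦0, 2↦1, 3↦4, 4↦4]  zeros at y ∈ {1}
  x = 4: [0↦1, 1↦3, 2↦2, 3↦3, 4↦1]  zeros at y ∈ ∅
Collecting zeros: affine points = {(0, 0), (0, 1), (2, 0), (3, 1)}.
Total count |C(F_5)_aff| = 4.


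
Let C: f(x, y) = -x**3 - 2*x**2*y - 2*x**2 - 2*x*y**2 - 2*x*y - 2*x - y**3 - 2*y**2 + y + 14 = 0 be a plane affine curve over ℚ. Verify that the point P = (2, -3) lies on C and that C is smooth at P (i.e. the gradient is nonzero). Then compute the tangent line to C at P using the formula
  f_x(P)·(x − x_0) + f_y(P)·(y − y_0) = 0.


Tangent line at P: -10*x - 2*y + 14 = 0.

Step 1: f(2, -3) = 0, so P lies on C.
Step 2: partial derivatives
  f_x(x, y) = -3*x**2 - 4*x*y - 4*x - 2*y**2 - 2*y - 2, f_y(x, y) = -2*x**2 - 4*x*y - 2*x - 3*y**2 - 4*y + 1.
  f_x(P) = -10, f_y(P) = -2 (gradient nonzero, so P is smooth).
Step 3: tangent line at P: -10·(x − 2) + -2·(y − -3) = 0.
Expanding: -10*x - 2*y + 14 = 0.


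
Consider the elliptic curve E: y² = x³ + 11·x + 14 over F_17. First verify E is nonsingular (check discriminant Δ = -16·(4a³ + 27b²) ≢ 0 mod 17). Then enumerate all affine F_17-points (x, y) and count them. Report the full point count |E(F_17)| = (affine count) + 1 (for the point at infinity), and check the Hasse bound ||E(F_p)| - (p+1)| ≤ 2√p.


Affine points = {(1, 3), (1, 14), (7, 3), (7, 14), (8, 6), (8, 11), (9, 3), (9, 14), (10, 6), (10, 11), (11, 2), (11, 15), (12, 2), (12, 15), (13, 5), (13, 12), (15, 1), (15, 16), (16, 6), (16, 11)}; affine count = 20; |E(F_17)| = 21.

Discriminant check: Δ ∝ 4a³ + 27b² = 4·11³ + 27·14² = 4·1331 + 27·196 ≡ 8 (mod 17). Nonzero ⇒ E is nonsingular.
For each x ∈ F_17, compute rhs = x³ + 11·x + 14 mod 17, then count y ∈ F_17 with y² ≡ rhs.
  x = 0: rhs = 14, matching y values: none (0 points).
  x = 1: rhs = 9, matching y values: 3, 14 (2 points).
  x = 2: rhs = 10, matching y values: none (0 points).
  x = 3: rhs = 6, matching y values: none (0 points).
  x = 4: rhs = 3, matching y values: none (0 points).
  x = 5: rhs = 7, matching y values: none (0 points).
  x = 6: rhs = 7, matching y values: none (0 points).
  x = 7: rhs = 9, matching y values: 3, 14 (2 points).
  x = 8: rhs = 2, matching y values: 6, 11 (2 points).
  x = 9: rhs = 9, matching y values: 3, 14 (2 points).
  x = 10: rhs = 2, matching y values: 6, 11 (2 points).
  x = 11: rhs = 4, matching y values: 2, 15 (2 points).
  x = 12: rhs = 4, matching y values: 2, 15 (2 points).
  x = 13: rhs = 8, matching y values: 5, 12 (2 points).
  x = 14: rhs = 5, matching y values: none (0 points).
  x = 15: rhs = 1, matching y values: 1, 16 (2 points).
  x = 16: rhs = 2, matching y values: 6, 11 (2 points).
Total affine count: 20.
Full point count |E(F_17)| = 20 + 1 = 21.
Hasse bound: |21 − (17+1)| = |3| = 3 ≤ 2√17 ≈ 8.2462 ✓.


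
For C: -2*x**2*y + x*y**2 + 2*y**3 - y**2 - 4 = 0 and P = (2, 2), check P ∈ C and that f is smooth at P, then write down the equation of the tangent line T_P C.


Tangent line at P: -12*x + 20*y - 16 = 0.

Step 1: f(2, 2) = 0, so P lies on C.
Step 2: partial derivatives
  f_x(x, y) = -4*x*y + y**2, f_y(x, y) = -2*x**2 + 2*x*y + 6*y**2 - 2*y.
  f_x(P) = -12, f_y(P) = 20 (gradient nonzero, so P is smooth).
Step 3: tangent line at P: -12·(x − 2) + 20·(y − 2) = 0.
Expanding: -12*x + 20*y - 16 = 0.


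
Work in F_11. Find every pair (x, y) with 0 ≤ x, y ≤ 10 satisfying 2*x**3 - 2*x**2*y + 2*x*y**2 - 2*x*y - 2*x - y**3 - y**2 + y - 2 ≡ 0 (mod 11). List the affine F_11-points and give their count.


Affine F_11-points: {(0, 9), (3, 8), (4, 10), (5, 1), (5, 7), (6, 0), (6, 4), (6, 7), (7, 7), (10, 4)}; count = 10.

For each of the 121 pairs (x, y) ∈ F_11², evaluate f(x, y) mod 11. Record the zeros.
  x = 0: [0↦9, 1↦8, 2↦10, 3↦9, 4↦10, 5↦7, 6↦5, 7↦9, 8↦2, 9↦0, 10↦8]  zeros at y ∈ {9}
  x = 1: [0↦9, 1↦6, 2↦10, 3↦4, 4↦4, 5↦4, 6↦9, 7↦2, 8↦10, 9↦5, 10↦3]  zeros at y ∈ ∅
  x = 2: [0↦10, 1↦1, 2↦3, 3↦10, 4↦5, 5↦4, 6↦1, 7↦1, 8↦9, 9↦8, 10↦3]  zeros at y ∈ ∅
  x = 3: [0↦2, 1↦5, 2↦1, 3↦6, 4↦3, 5↦8, 6↦4, 7↦7, 8↦0, 9↦10, 10↦9]  zeros at y ∈ {8}
  x = 4: [0↦8, 1↦8, 2↦5, 3↦4, 4↦10, 5↦6, 6↦8, 7↦10, 8↦6, 9↦1, 10↦0]  zeros at y ∈ {10}
  x = 5: [0↦7, 1↦0, 2↦5, 3↦5, 4↦5, 5↦10, 6↦3, 7↦0, 8↦6, 9↦4, 10↦10]  zeros at y ∈ {1, 7}
  x = 6: [0↦0, 1↦4, 2↦2, 3↦10, 4↦0, 5↦10, 6↦1, 7↦0, 8↦1, 9↦9, 10↦7]  zeros at y ∈ {0, 4, 7}
  x = 7: [0↦10, 1↦10, 2↦8, 3↦9, 4↦7, 5↦7, 6↦3, 7↦0, 8↦3, 9↦6, 10↦3]  zeros at y ∈ {7}
  x = 8: [0↦5, 1↦8, 2↦2, 3↦3, 4↦5, 5↦2, 6↦10, 7↦1, 8↦2, 9↦7, 10↦10]  zeros at y ∈ ∅
  x = 9: [0↦8, 1↦10, 2↦7, 3↦4, 4↦6, 5↦7, 6↦1, 7↦4, 8↦10, 9↦2, 10↦7]  zeros at y ∈ ∅
  x = 10: [0↦9, 1↦6, 2↦2, 3↦2, 4↦0, 5↦1, 6↦10, 7↦10, 8↦6, 9↦3, 10↦6]  zeros at y ∈ {4}
Collecting zeros: affine points = {(0, 9), (3, 8), (4, 10), (5, 1), (5, 7), (6, 0), (6, 4), (6, 7), (7, 7), (10, 4)}.
Total count |C(F_11)_aff| = 10.


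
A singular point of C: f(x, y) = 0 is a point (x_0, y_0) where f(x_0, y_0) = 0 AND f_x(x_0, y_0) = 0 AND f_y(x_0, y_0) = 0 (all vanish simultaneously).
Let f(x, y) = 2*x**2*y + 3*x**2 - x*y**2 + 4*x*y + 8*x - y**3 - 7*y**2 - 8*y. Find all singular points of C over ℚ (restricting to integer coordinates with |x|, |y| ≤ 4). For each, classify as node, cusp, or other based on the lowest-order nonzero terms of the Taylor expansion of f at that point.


Singular points: {(-2, -2)}; classification: node.

Compute partial derivatives:
  f_x = 4*x*y + 6*x - y**2 + 4*y + 8.
  f_y = 2*x**2 - 2*x*y + 4*x - 3*y**2 - 14*y - 8.
Scan x_0 ∈ {−4, ..., 4}. For each x_0, f_y(x_0, y) is a polynomial in y; find its integer roots y ∈ {−4, ..., 4}, then test f_x and f at those candidates.
  x = -4: f_y(-4, y) = -3*y**2 - 6*y + 8; no integer root y with |y| ≤ 4.
  x = -3: f_y(-3, y) = -3*y**2 - 8*y - 2; no integer root y with |y| ≤ 4.
  x = -2: f_y(-2, y) = -3*y**2 - 10*y - 8; vanishes at y ∈ {-2}. (-2, -2): f_x = 0, f = 0 — SINGULAR.
  x = -1: f_y(-1, y) = -3*y**2 - 12*y - 10; no integer root y with |y| ≤ 4.
  x = 0: f_y(0, y) = -3*y**2 - 14*y - 8; vanishes at y ∈ {-4}. (0, -4): f_x = -24 ≠ 0.
  x = 1: f_y(1, y) = -3*y**2 - 16*y - 2; no integer root y with |y| ≤ 4.
  x = 2: f_y(2, y) = -3*y**2 - 18*y + 8; no integer root y with |y| ≤ 4.
  x = 3: f_y(3, y) = -3*y**2 - 20*y + 22; no integer root y with |y| ≤ 4.
  x = 4: f_y(4, y) = -3*y**2 - 22*y + 40; no integer root y with |y| ≤ 4.
Only singular point on the grid: (-2, -2).
Classify: substitute x = -2 + u, y = -2 + v and expand: f = 2*u**2*v - u**2 - u*v**2 - v**3 + v**2.
No constant or linear terms (consistent with a singular point). Quadratic part: -u**2 + v**2. Cubic part: 2*u**2*v - u*v**2 - v**3.
The quadratic part v**2 - u**2 = (v − u)(v + u) splits into two distinct linear factors, so there are two distinct tangent lines y − -2 = ±(x − -2) — this is a node (ordinary double point).
Classification: node.


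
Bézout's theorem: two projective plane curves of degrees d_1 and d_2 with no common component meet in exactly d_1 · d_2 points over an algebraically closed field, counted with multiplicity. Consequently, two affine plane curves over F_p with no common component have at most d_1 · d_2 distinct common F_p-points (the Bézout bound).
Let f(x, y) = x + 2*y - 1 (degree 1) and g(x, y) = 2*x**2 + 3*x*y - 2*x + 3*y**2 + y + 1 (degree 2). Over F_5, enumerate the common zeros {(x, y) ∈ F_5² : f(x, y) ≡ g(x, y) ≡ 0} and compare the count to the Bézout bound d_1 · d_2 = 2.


Common zeros: ∅; count = 0; Bézout bound = 2.

deg(f) = 1, deg(g) = 2, so Bézout bound = 2.
Scan x ∈ F_5. For each x, list the y ∈ F_5 with f(x, y) ≡ 0 and those with g(x, y) ≡ 0 (mod 5); the common zeros in that column are the intersection.
  x = 0: f ≡ 0 at y ∈ {3}; g ≡ 0 at y ∈ {1, 2}; common: ∅.
  x = 1: f ≡ 0 at y ∈ {0}; g ≡ 0 at y ∈ {3, 4}; common: ∅.
  x = 2: f ≡ 0 at y ∈ {2}; g ≡ 0 at y ∈ {0, 1}; common: ∅.
  x = 3: f ≡ 0 at y ∈ {4}; g ≡ 0 at y ∈ {2, 3}; common: ∅.
  x = 4: f ≡ 0 at y ∈ {1}; g ≡ 0 at y ∈ {0, 4}; common: ∅.
Collecting: common zeros = ∅, so the count is 0.
Comparison with the Bézout bound: 0 ≤ 2 = deg(f)·deg(g), as expected for curves with no common component (the affine F_5-count falls short of the bound because intersections may lie at infinity, over extension fields, or carry multiplicity).


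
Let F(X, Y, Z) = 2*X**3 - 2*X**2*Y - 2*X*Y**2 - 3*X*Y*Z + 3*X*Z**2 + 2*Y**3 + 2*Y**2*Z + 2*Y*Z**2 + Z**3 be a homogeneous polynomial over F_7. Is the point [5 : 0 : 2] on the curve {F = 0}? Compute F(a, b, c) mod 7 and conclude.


F(5,0,2) ≡ 3 (mod 7); P is NOT on the curve.

Evaluate F(5, 0, 2) term-by-term (mod 7).
  2*X**3 ↦ 2·125·1·1 = 250
  -2*X**2*Y ↦ -2·25·0·1 = 0
  -2*X*Y**2 ↦ -2·5·0·1 = 0
  -3*X*Y*Z ↦ -3·5·0·2 = 0
  3*X*Z**2 ↦ 3·5·1·4 = 60
  2*Y**3 ↦ 2·1·0·1 = 0
  2*Y**2*Z ↦ 2·1·0·2 = 0
  2*Y*Z**2 ↦ 2·1·0·4 = 0
  Z**3 ↦ 1·1·1·8 = 8
Sum: F(5, 0, 2) = (250) + (0) + (0) + (0) + (60) + (0) + (0) + (0) + (8) = 318.
Reducing mod 7: 318 ≡ 3 (mod 7).
Since F(a, b, c) ≡ 3 ≠ 0 (mod 7), P does NOT lie on the curve.


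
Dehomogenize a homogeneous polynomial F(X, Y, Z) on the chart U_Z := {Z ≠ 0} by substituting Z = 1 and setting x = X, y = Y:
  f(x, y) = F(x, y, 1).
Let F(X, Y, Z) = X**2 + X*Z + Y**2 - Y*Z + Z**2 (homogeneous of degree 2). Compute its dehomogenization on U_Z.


f(x, y) = x**2 + x + y**2 - y + 1

On U_Z we set Z = 1. Each monomial c·X^i·Y^j·Z^k in F becomes c·x^i·y^j·1^k = c·x^i·y^j.
Substituting Z = 1: F(X, Y, 1) = x**2 + x + y**2 - y + 1.
Note: deg(f) ≤ deg(F) = 2; strict inequality happens when F is divisible by Z (lost terms).


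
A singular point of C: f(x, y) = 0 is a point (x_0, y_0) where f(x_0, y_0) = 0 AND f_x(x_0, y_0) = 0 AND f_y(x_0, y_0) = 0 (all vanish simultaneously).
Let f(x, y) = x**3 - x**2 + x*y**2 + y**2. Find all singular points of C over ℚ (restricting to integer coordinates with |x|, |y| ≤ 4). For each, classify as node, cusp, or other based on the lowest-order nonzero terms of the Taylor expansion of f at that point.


Singular points: {(0, 0)}; classification: node.

Compute partial derivatives:
  f_x = 3*x**2 - 2*x + y**2.
  f_y = 2*x*y + 2*y.
Scan x_0 ∈ {−4, ..., 4}. For each x_0, f_y(x_0, y) is a polynomial in y; find its integer roots y ∈ {−4, ..., 4}, then test f_x and f at those candidates.
  x = -4: f_y(-4, y) = -6*y; vanishes at y ∈ {0}. (-4, 0): f_x = 56 ≠ 0.
  x = -3: f_y(-3, y) = -4*y; vanishes at y ∈ {0}. (-3, 0): f_x = 33 ≠ 0.
  x = -2: f_y(-2, y) = -2*y; vanishes at y ∈ {0}. (-2, 0): f_x = 16 ≠ 0.
  x = -1: f_y(-1, y) = 0; vanishes at y ∈ {-4, -3, -2, -1, 0, 1, 2, 3, 4}. (-1, -4): f_x = 21 ≠ 0; (-1, -3): f_x = 14 ≠ 0; (-1, -2): f_x = 9 ≠ 0; (-1, -1): f_x = 6 ≠ 0; (-1, 0): f_x = 5 ≠ 0; (-1, 1): f_x = 6 ≠ 0; (-1, 2): f_x = 9 ≠ 0; (-1, 3): f_x = 14 ≠ 0; (-1, 4): f_x = 21 ≠ 0.
  x = 0: f_y(0, y) = 2*y; vanishes at y ∈ {0}. (0, 0): f_x = 0, f = 0 — SINGULAR.
  x = 1: f_y(1, y) = 4*y; vanishes at y ∈ {0}. (1, 0): f_x = 1 ≠ 0.
  x = 2: f_y(2, y) = 6*y; vanishes at y ∈ {0}. (2, 0): f_x = 8 ≠ 0.
  x = 3: f_y(3, y) = 8*y; vanishes at y ∈ {0}. (3, 0): f_x = 21 ≠ 0.
  x = 4: f_y(4, y) = 10*y; vanishes at y ∈ {0}. (4, 0): f_x = 40 ≠ 0.
Only singular point on the grid: (0, 0).
Classify: substitute x = 0 + u, y = 0 + v and expand: f = u**3 - u**2 + u*v**2 + v**2.
No constant or linear terms (consistent with a singular point). Quadratic part: -u**2 + v**2. Cubic part: u**3 + u*v**2.
The quadratic part v**2 - u**2 = (v − u)(v + u) splits into two distinct linear factors, so there are two distinct tangent lines y − 0 = ±(x − 0) — this is a node (ordinary double point).
Classification: node.


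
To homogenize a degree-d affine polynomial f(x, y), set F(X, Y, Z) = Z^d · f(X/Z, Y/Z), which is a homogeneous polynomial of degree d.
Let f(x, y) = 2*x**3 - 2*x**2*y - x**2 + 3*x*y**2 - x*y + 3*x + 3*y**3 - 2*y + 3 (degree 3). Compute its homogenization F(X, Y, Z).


F(X, Y, Z) = 2*X**3 - 2*X**2*Y - X**2*Z + 3*X*Y**2 - X*Y*Z + 3*X*Z**2 + 3*Y**3 - 2*Y*Z**2 + 3*Z**3

deg(f) = 3.
Substitute x = X/Z, y = Y/Z into f, then multiply by Z^3.
  monomial 2·x^3·y^0 ↦ 2·X^3·Y^0·Z^0.
  monomial -2·x^2·y^1 ↦ -2·X^2·Y^1·Z^0.
  monomial -1·x^2·y^0 ↦ -1·X^2·Y^0·Z^1.
  monomial 3·x^1·y^2 ↦ 3·X^1·Y^2·Z^0.
  monomial -1·x^1·y^1 ↦ -1·X^1·Y^1·Z^1.
  monomial 3·x^1·y^0 ↦ 3·X^1·Y^0·Z^2.
  monomial 3·x^0·y^3 ↦ 3·X^0·Y^3·Z^0.
  monomial -2·x^0·y^1 ↦ -2·X^0·Y^1·Z^2.
  monomial 3·x^0·y^0 ↦ 3·X^0·Y^0·Z^3.
Collecting: F(X, Y, Z) = 2*X**3 - 2*X**2*Y - X**2*Z + 3*X*Y**2 - X*Y*Z + 3*X*Z**2 + 3*Y**3 - 2*Y*Z**2 + 3*Z**3.


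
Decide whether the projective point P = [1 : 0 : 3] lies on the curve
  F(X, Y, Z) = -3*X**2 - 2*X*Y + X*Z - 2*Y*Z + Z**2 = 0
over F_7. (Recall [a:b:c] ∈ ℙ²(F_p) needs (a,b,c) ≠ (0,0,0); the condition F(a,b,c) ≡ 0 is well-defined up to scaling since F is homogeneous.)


F(1,0,3) ≡ 2 (mod 7); P is NOT on the curve.

Evaluate F(1, 0, 3) term-by-term (mod 7).
  -3*X**2 ↦ -3·1·1·1 = -3
  -2*X*Y ↦ -2·1·0·1 = 0
  X*Z ↦ 1·1·1·3 = 3
  -2*Y*Z ↦ -2·1·0·3 = 0
  Z**2 ↦ 1·1·1·9 = 9
Sum: F(1, 0, 3) = (-3) + (0) + (3) + (0) + (9) = 9.
Reducing mod 7: 9 ≡ 2 (mod 7).
Since F(a, b, c) ≡ 2 ≠ 0 (mod 7), P does NOT lie on the curve.


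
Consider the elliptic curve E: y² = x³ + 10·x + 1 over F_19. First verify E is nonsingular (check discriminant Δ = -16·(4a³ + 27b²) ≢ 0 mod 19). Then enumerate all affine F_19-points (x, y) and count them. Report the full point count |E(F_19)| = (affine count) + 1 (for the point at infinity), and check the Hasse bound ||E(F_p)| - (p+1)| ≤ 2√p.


Affine points = {(0, 1), (0, 18), (3, 1), (3, 18), (5, 9), (5, 10), (6, 7), (6, 12), (8, 2), (8, 17), (11, 6), (11, 13), (12, 5), (12, 14), (14, 4), (14, 15), (15, 7), (15, 12), (16, 1), (16, 18), (17, 7), (17, 12), (18, 3), (18, 16)}; affine count = 24; |E(F_19)| = 25.

Discriminant check: Δ ∝ 4a³ + 27b² = 4·10³ + 27·1² = 4·1000 + 27·1 ≡ 18 (mod 19). Nonzero ⇒ E is nonsingular.
For each x ∈ F_19, compute rhs = x³ + 10·x + 1 mod 19, then count y ∈ F_19 with y² ≡ rhs.
  x = 0: rhs = 1, matching y values: 1, 18 (2 points).
  x = 1: rhs = 12, matching y values: none (0 points).
  x = 2: rhs = 10, matching y values: none (0 points).
  x = 3: rhs = 1, matching y values: 1, 18 (2 points).
  x = 4: rhs = 10, matching y values: none (0 points).
  x = 5: rhs = 5, matching y values: 9, 10 (2 points).
  x = 6: rhs = 11, matching y values: 7, 12 (2 points).
  x = 7: rhs = 15, matching y values: none (0 points).
  x = 8: rhs = 4, matching y values: 2, 17 (2 points).
  x = 9: rhs = 3, matching y values: none (0 points).
  x = 10: rhs = 18, matching y values: none (0 points).
  x = 11: rhs = 17, matching y values: 6, 13 (2 points).
  x = 12: rhs = 6, matching y values: 5, 14 (2 points).
  x = 13: rhs = 10, matching y values: none (0 points).
  x = 14: rhs = 16, matching y values: 4, 15 (2 points).
  x = 15: rhs = 11, matching y values: 7, 12 (2 points).
  x = 16: rhs = 1, matching y values: 1, 18 (2 points).
  x = 17: rhs = 11, matching y values: 7, 12 (2 points).
  x = 18: rhs = 9, matching y values: 3, 16 (2 points).
Total affine count: 24.
Full point count |E(F_19)| = 24 + 1 = 25.
Hasse bound: |25 − (19+1)| = |5| = 5 ≤ 2√19 ≈ 8.7178 ✓.


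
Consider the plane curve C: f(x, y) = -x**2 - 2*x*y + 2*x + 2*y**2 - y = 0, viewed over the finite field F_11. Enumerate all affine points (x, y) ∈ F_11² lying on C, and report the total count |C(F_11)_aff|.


Affine F_11-points: {(0, 0), (0, 6), (1, 1), (1, 6), (2, 0), (2, 8), (6, 4), (6, 8), (10, 1), (10, 4)}; count = 10.

For each of the 121 pairs (x, y) ∈ F_11², evaluate f(x, y) mod 11. Record the zeros.
  x = 0: [0↦0, 1↦1, 2↦6, 3↦4, 4↦6, 5↦1, 6↦0, 7↦3, 8↦10, 9↦10, 10↦3]  zeros at y ∈ {0, 6}
  x = 1: [0↦1, 1↦0, 2↦3, 3↦10, 4↦10, 5↦3, 6↦0, 7↦1, 8↦6, 9↦4, 10↦6]  zeros at y ∈ {1, 6}
  x = 2: [0↦0, 1↦8, 2↦9, 3↦3, 4↦1, 5↦3, 6↦9, 7↦8, 8↦0, 9↦7, 10↦7]  zeros at y ∈ {0, 8}
  x = 3: [0↦8, 1↦3, 2↦2, 3↦5, 4↦1, 5↦1, 6↦5, 7↦2, 8↦3, 9↦8, 10↦6]  zeros at y ∈ ∅
  x = 4: [0↦3, 1↦7, 2↦4, 3↦5, 4↦10, 5↦8, 6↦10, 7↦5, 8↦4, 9↦7, 10↦3]  zeros at y ∈ ∅
  x = 5: [0↦7, 1↦9, 2↦4, 3↦3, 4↦6, 5↦2, 6↦2, 7↦6, 8↦3, 9↦4, 10↦9]  zeros at y ∈ ∅
  x = 6: [0↦9, 1↦9, 2↦2, 3↦10, 4↦0, 5↦5, 6↦3, 7↦5, 8↦0, 9↦10, 10↦2]  zeros at y ∈ {4, 8}
  x = 7: [0↦9, 1↦7, 2↦9, 3↦4, 4↦3, 5↦6, 6↦2, 7↦2, 8↦6, 9↦3, 10↦4]  zeros at y ∈ ∅
  x = 8: [0↦7, 1↦3, 2↦3, 3↦7, 4↦4, 5↦5, 6↦10, 7↦8, 8↦10, 9↦5, 10↦4]  zeros at y ∈ ∅
  x = 9: [0↦3, 1↦8, 2↦6, 3↦8, 4↦3, 5↦2, 6↦5, 7↦1, 8↦1, 9↦5, 10↦2]  zeros at y ∈ ∅
  x = 10: [0↦8, 1↦0, 2↦7, 3↦7, 4↦0, 5↦8, 6↦9, 7↦3, 8↦1, 9↦3, 10↦9]  zeros at y ∈ {1, 4}
Collecting zeros: affine points = {(0, 0), (0, 6), (1, 1), (1, 6), (2, 0), (2, 8), (6, 4), (6, 8), (10, 1), (10, 4)}.
Total count |C(F_11)_aff| = 10.


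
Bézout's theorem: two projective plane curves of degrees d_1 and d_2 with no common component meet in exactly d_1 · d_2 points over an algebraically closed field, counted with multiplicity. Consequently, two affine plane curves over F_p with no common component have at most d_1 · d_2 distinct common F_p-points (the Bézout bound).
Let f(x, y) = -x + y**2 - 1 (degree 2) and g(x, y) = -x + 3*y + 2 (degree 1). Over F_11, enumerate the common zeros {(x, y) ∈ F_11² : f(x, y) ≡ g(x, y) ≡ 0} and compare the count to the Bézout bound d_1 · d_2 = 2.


Common zeros: ∅; count = 0; Bézout bound = 2.

deg(f) = 2, deg(g) = 1, so Bézout bound = 2.
Scan x ∈ F_11. For each x, list the y ∈ F_11 with f(x, y) ≡ 0 and those with g(x, y) ≡ 0 (mod 11); the common zeros in that column are the intersection.
  x = 0: f ≡ 0 at y ∈ {1, 10}; g ≡ 0 at y ∈ {3}; common: ∅.
  x = 1: f ≡ 0 at y ∈ ∅; g ≡ 0 at y ∈ {7}; common: ∅.
  x = 2: f ≡ 0 at y ∈ {5, 6}; g ≡ 0 at y ∈ {0}; common: ∅.
  x = 3: f ≡ 0 at y ∈ {2, 9}; g ≡ 0 at y ∈ {4}; common: ∅.
  x = 4: f ≡ 0 at y ∈ {4, 7}; g ≡ 0 at y ∈ {8}; common: ∅.
  x = 5: f ≡ 0 at y ∈ ∅; g ≡ 0 at y ∈ {1}; common: ∅.
  x = 6: f ≡ 0 at y ∈ ∅; g ≡ 0 at y ∈ {5}; common: ∅.
  x = 7: f ≡ 0 at y ∈ ∅; g ≡ 0 at y ∈ {9}; common: ∅.
  x = 8: f ≡ 0 at y ∈ {3, 8}; g ≡ 0 at y ∈ {2}; common: ∅.
  x = 9: f ≡ 0 at y ∈ ∅; g ≡ 0 at y ∈ {6}; common: ∅.
  x = 10: f ≡ 0 at y ∈ {0}; g ≡ 0 at y ∈ {10}; common: ∅.
Collecting: common zeros = ∅, so the count is 0.
Comparison with the Bézout bound: 0 ≤ 2 = deg(f)·deg(g), as expected for curves with no common component (the affine F_11-count falls short of the bound because intersections may lie at infinity, over extension fields, or carry multiplicity).


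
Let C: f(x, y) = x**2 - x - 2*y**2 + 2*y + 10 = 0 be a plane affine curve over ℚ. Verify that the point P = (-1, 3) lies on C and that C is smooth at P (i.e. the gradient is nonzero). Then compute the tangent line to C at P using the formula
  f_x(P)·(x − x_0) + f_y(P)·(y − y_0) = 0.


Tangent line at P: -3*x - 10*y + 27 = 0.

Step 1: f(-1, 3) = 0, so P lies on C.
Step 2: partial derivatives
  f_x(x, y) = 2*x - 1, f_y(x, y) = 2 - 4*y.
  f_x(P) = -3, f_y(P) = -10 (gradient nonzero, so P is smooth).
Step 3: tangent line at P: -3·(x − -1) + -10·(y − 3) = 0.
Expanding: -3*x - 10*y + 27 = 0.


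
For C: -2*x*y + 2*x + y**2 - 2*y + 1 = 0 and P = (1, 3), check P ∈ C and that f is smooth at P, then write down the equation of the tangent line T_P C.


Tangent line at P: -4*x + 2*y - 2 = 0.

Step 1: f(1, 3) = 0, so P lies on C.
Step 2: partial derivatives
  f_x(x, y) = 2 - 2*y, f_y(x, y) = -2*x + 2*y - 2.
  f_x(P) = -4, f_y(P) = 2 (gradient nonzero, so P is smooth).
Step 3: tangent line at P: -4·(x − 1) + 2·(y − 3) = 0.
Expanding: -4*x + 2*y - 2 = 0.


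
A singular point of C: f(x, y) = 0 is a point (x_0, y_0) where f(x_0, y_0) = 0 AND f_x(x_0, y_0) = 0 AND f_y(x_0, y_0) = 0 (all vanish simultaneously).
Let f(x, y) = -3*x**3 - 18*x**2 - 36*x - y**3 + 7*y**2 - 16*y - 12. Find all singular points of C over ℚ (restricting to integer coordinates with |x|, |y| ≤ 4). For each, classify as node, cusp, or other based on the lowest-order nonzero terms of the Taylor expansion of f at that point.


Singular points: {(-2, 2)}; classification: cusp.

Compute partial derivatives:
  f_x = -9*x**2 - 36*x - 36.
  f_y = -3*y**2 + 14*y - 16.
Scan x_0 ∈ {−4, ..., 4}. For each x_0, f_y(x_0, y) is a polynomial in y; find its integer roots y ∈ {−4, ..., 4}, then test f_x and f at those candidates.
  x = -4: f_y(-4, y) = -3*y**2 + 14*y - 16; vanishes at y ∈ {2}. (-4, 2): f_x = -36 ≠ 0.
  x = -3: f_y(-3, y) = -3*y**2 + 14*y - 16; vanishes at y ∈ {2}. (-3, 2): f_x = -9 ≠ 0.
  x = -2: f_y(-2, y) = -3*y**2 + 14*y - 16; vanishes at y ∈ {2}. (-2, 2): f_x = 0, f = 0 — SINGULAR.
  x = -1: f_y(-1, y) = -3*y**2 + 14*y - 16; vanishes at y ∈ {2}. (-1, 2): f_x = -9 ≠ 0.
  x = 0: f_y(0, y) = -3*y**2 + 14*y - 16; vanishes at y ∈ {2}. (0, 2): f_x = -36 ≠ 0.
  x = 1: f_y(1, y) = -3*y**2 + 14*y - 16; vanishes at y ∈ {2}. (1, 2): f_x = -81 ≠ 0.
  x = 2: f_y(2, y) = -3*y**2 + 14*y - 16; vanishes at y ∈ {2}. (2, 2): f_x = -144 ≠ 0.
  x = 3: f_y(3, y) = -3*y**2 + 14*y - 16; vanishes at y ∈ {2}. (3, 2): f_x = -225 ≠ 0.
  x = 4: f_y(4, y) = -3*y**2 + 14*y - 16; vanishes at y ∈ {2}. (4, 2): f_x = -324 ≠ 0.
Only singular point on the grid: (-2, 2).
Classify: substitute x = -2 + u, y = 2 + v and expand: f = -3*u**3 - v**3 + v**2.
No constant or linear terms (consistent with a singular point). Quadratic part: v**2. Cubic part: -3*u**3 - v**3.
The quadratic part v**2 is a perfect square, so there is a single (double) tangent line v = 0, i.e. y = 2. Restricting the cubic part to that line (v = 0) leaves -3*u**3 ≠ 0, so f is not divisible by v and the branch is v² ≈ 3*u**3 to lowest order — this is a cusp.
Classification: cusp.


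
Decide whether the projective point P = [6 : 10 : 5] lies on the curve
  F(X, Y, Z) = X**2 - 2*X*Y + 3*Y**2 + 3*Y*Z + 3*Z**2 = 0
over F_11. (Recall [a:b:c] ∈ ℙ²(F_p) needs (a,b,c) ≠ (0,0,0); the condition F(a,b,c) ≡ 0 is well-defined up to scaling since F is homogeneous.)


F(6,10,5) ≡ 1 (mod 11); P is NOT on the curve.

Evaluate F(6, 10, 5) term-by-term (mod 11).
  X**2 ↦ 1·36·1·1 = 36
  -2*X*Y ↦ -2·6·10·1 = -120
  3*Y**2 ↦ 3·1·100·1 = 300
  3*Y*Z ↦ 3·1·10·5 = 150
  3*Z**2 ↦ 3·1·1·25 = 75
Sum: F(6, 10, 5) = (36) + (-120) + (300) + (150) + (75) = 441.
Reducing mod 11: 441 ≡ 1 (mod 11).
Since F(a, b, c) ≡ 1 ≠ 0 (mod 11), P does NOT lie on the curve.


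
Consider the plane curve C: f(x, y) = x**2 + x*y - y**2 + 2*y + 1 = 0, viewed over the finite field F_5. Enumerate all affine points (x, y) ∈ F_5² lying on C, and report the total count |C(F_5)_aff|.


Affine F_5-points: {(2, 0), (2, 4), (3, 0), (4, 2), (4, 4)}; count = 5.

For each of the 25 pairs (x, y) ∈ F_5², evaluate f(x, y) mod 5. Record the zeros.
  x = 0: [0↦1, 1↦2, 2↦1, 3↦3, 4↦3]  zeros at y ∈ ∅
  x = 1: [0↦2, 1↦4, 2↦4, 3↦2, 4↦3]  zeros at y ∈ ∅
  x = 2: [0↦0, 1↦3, 2↦4, 3↦3, 4↦0]  zeros at y ∈ {0, 4}
  x = 3: [0↦0, 1↦4, 2↦1, 3↦1, 4↦4]  zeros at y ∈ {0}
  x = 4: [0↦2, 1↦2, 2↦0, 3↦1, 4↦0]  zeros at y ∈ {2, 4}
Collecting zeros: affine points = {(2, 0), (2, 4), (3, 0), (4, 2), (4, 4)}.
Total count |C(F_5)_aff| = 5.


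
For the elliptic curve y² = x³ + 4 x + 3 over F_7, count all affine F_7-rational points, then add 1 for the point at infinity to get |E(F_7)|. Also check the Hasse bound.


Affine points = {(1, 1), (1, 6), (3, 0), (5, 1), (5, 6)}; affine count = 5; |E(F_7)| = 6.

Discriminant check: Δ ∝ 4a³ + 27b² = 4·4³ + 27·3² = 4·64 + 27·9 ≡ 2 (mod 7). Nonzero ⇒ E is nonsingular.
For each x ∈ F_7, compute rhs = x³ + 4·x + 3 mod 7, then count y ∈ F_7 with y² ≡ rhs.
  x = 0: rhs = 3, matching y values: none (0 points).
  x = 1: rhs = 1, matching y values: 1, 6 (2 points).
  x = 2: rhs = 5, matching y values: none (0 points).
  x = 3: rhs = 0, matching y values: 0 (1 points).
  x = 4: rhs = 6, matching y values: none (0 points).
  x = 5: rhs = 1, matching y values: 1, 6 (2 points).
  x = 6: rhs = 5, matching y values: none (0 points).
Total affine count: 5.
Full point count |E(F_7)| = 5 + 1 = 6.
Hasse bound: |6 − (7+1)| = |-2| = 2 ≤ 2√7 ≈ 5.2915 ✓.


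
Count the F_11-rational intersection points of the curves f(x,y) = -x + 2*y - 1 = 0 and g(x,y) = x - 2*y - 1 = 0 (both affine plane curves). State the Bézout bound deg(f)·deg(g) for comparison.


Common zeros: ∅; count = 0; Bézout bound = 1.

deg(f) = 1, deg(g) = 1, so Bézout bound = 1.
Scan x ∈ F_11. For each x, list the y ∈ F_11 with f(x, y) ≡ 0 and those with g(x, y) ≡ 0 (mod 11); the common zeros in that column are the intersection.
  x = 0: f ≡ 0 at y ∈ {6}; g ≡ 0 at y ∈ {5}; common: ∅.
  x = 1: f ≡ 0 at y ∈ {1}; g ≡ 0 at y ∈ {0}; common: ∅.
  x = 2: f ≡ 0 at y ∈ {7}; g ≡ 0 at y ∈ {6}; common: ∅.
  x = 3: f ≡ 0 at y ∈ {2}; g ≡ 0 at y ∈ {1}; common: ∅.
  x = 4: f ≡ 0 at y ∈ {8}; g ≡ 0 at y ∈ {7}; common: ∅.
  x = 5: f ≡ 0 at y ∈ {3}; g ≡ 0 at y ∈ {2}; common: ∅.
  x = 6: f ≡ 0 at y ∈ {9}; g ≡ 0 at y ∈ {8}; common: ∅.
  x = 7: f ≡ 0 at y ∈ {4}; g ≡ 0 at y ∈ {3}; common: ∅.
  x = 8: f ≡ 0 at y ∈ {10}; g ≡ 0 at y ∈ {9}; common: ∅.
  x = 9: f ≡ 0 at y ∈ {5}; g ≡ 0 at y ∈ {4}; common: ∅.
  x = 10: f ≡ 0 at y ∈ {0}; g ≡ 0 at y ∈ {10}; common: ∅.
Collecting: common zeros = ∅, so the count is 0.
Comparison with the Bézout bound: 0 ≤ 1 = deg(f)·deg(g), as expected for curves with no common component (the affine F_11-count falls short of the bound because intersections may lie at infinity, over extension fields, or carry multiplicity).


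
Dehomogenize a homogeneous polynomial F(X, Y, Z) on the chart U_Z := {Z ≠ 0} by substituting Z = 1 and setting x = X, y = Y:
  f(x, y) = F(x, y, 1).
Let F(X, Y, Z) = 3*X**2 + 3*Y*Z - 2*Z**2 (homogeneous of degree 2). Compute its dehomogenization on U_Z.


f(x, y) = 3*x**2 + 3*y - 2

On U_Z we set Z = 1. Each monomial c·X^i·Y^j·Z^k in F becomes c·x^i·y^j·1^k = c·x^i·y^j.
Substituting Z = 1: F(X, Y, 1) = 3*x**2 + 3*y - 2.
Note: deg(f) ≤ deg(F) = 2; strict inequality happens when F is divisible by Z (lost terms).


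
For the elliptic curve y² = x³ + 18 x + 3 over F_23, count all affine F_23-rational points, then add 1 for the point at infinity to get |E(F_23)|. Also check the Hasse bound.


Affine points = {(0, 7), (0, 16), (2, 1), (2, 22), (4, 1), (4, 22), (7, 9), (7, 14), (14, 3), (14, 20), (17, 1), (17, 22), (18, 8), (18, 15)}; affine count = 14; |E(F_23)| = 15.

Discriminant check: Δ ∝ 4a³ + 27b² = 4·18³ + 27·3² = 4·5832 + 27·9 ≡ 19 (mod 23). Nonzero ⇒ E is nonsingular.
For each x ∈ F_23, compute rhs = x³ + 18·x + 3 mod 23, then count y ∈ F_23 with y² ≡ rhs.
  x = 0: rhs = 3, matching y values: 7, 16 (2 points).
  x = 1: rhs = 22, matching y values: none (0 points).
  x = 2: rhs = 1, matching y values: 1, 22 (2 points).
  x = 3: rhs = 15, matching y values: none (0 points).
  x = 4: rhs = 1, matching y values: 1, 22 (2 points).
  x = 5: rhs = 11, matching y values: none (0 points).
  x = 6: rhs = 5, matching y values: none (0 points).
  x = 7: rhs = 12, matching y values: 9, 14 (2 points).
  x = 8: rhs = 15, matching y values: none (0 points).
  x = 9: rhs = 20, matching y values: none (0 points).
  x = 10: rhs = 10, matching y values: none (0 points).
  x = 11: rhs = 14, matching y values: none (0 points).
  x = 12: rhs = 15, matching y values: none (0 points).
  x = 13: rhs = 19, matching y values: none (0 points).
  x = 14: rhs = 9, matching y values: 3, 20 (2 points).
  x = 15: rhs = 14, matching y values: none (0 points).
  x = 16: rhs = 17, matching y values: none (0 points).
  x = 17: rhs = 1, matching y values: 1, 22 (2 points).
  x = 18: rhs = 18, matching y values: 8, 15 (2 points).
  x = 19: rhs = 5, matching y values: none (0 points).
  x = 20: rhs = 14, matching y values: none (0 points).
  x = 21: rhs = 5, matching y values: none (0 points).
  x = 22: rhs = 7, matching y values: none (0 points).
Total affine count: 14.
Full point count |E(F_23)| = 14 + 1 = 15.
Hasse bound: |15 − (23+1)| = |-9| = 9 ≤ 2√23 ≈ 9.5917 ✓.


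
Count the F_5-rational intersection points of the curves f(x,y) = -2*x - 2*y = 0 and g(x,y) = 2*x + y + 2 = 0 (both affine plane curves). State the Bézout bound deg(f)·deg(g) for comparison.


Common zeros: {(3, 2)}; count = 1; Bézout bound = 1.

deg(f) = 1, deg(g) = 1, so Bézout bound = 1.
Scan x ∈ F_5. For each x, list the y ∈ F_5 with f(x, y) ≡ 0 and those with g(x, y) ≡ 0 (mod 5); the common zeros in that column are the intersection.
  x = 0: f ≡ 0 at y ∈ {0}; g ≡ 0 at y ∈ {3}; common: ∅.
  x = 1: f ≡ 0 at y ∈ {4}; g ≡ 0 at y ∈ {1}; common: ∅.
  x = 2: f ≡ 0 at y ∈ {3}; g ≡ 0 at y ∈ {4}; common: ∅.
  x = 3: f ≡ 0 at y ∈ {2}; g ≡ 0 at y ∈ {2}; common: {2}.
  x = 4: f ≡ 0 at y ∈ {1}; g ≡ 0 at y ∈ {0}; common: ∅.
Collecting: common zeros = {(3, 2)}, so the count is 1.
Comparison with the Bézout bound: 1 ≤ 1 = deg(f)·deg(g), as expected for curves with no common component (the bound is attained).


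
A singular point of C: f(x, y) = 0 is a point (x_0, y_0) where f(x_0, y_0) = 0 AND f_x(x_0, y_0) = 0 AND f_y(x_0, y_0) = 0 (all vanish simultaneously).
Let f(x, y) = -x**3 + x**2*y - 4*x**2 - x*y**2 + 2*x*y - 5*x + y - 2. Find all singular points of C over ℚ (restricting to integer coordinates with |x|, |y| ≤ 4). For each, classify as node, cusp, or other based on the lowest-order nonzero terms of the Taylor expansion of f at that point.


Singular points: {(-1, 0)}; classification: node.

Compute partial derivatives:
  f_x = -3*x**2 + 2*x*y - 8*x - y**2 + 2*y - 5.
  f_y = x**2 - 2*x*y + 2*x + 1.
Scan x_0 ∈ {−4, ..., 4}. For each x_0, f_y(x_0, y) is a polynomial in y; find its integer roots y ∈ {−4, ..., 4}, then test f_x and f at those candidates.
  x = -4: f_y(-4, y) = 8*y + 9; no integer root y with |y| ≤ 4.
  x = -3: f_y(-3, y) = 6*y + 4; no integer root y with |y| ≤ 4.
  x = -2: f_y(-2, y) = 4*y + 1; no integer root y with |y| ≤ 4.
  x = -1: f_y(-1, y) = 2*y; vanishes at y ∈ {0}. (-1, 0): f_x = 0, f = 0 — SINGULAR.
  x = 0: f_y(0, y) = 1; no integer root y with |y| ≤ 4.
  x = 1: f_y(1, y) = 4 - 2*y; vanishes at y ∈ {2}. (1, 2): f_x = -12 ≠ 0.
  x = 2: f_y(2, y) = 9 - 4*y; no integer root y with |y| ≤ 4.
  x = 3: f_y(3, y) = 16 - 6*y; no integer root y with |y| ≤ 4.
  x = 4: f_y(4, y) = 25 - 8*y; no integer root y with |y| ≤ 4.
Only singular point on the grid: (-1, 0).
Classify: substitute x = -1 + u, y = 0 + v and expand: f = -u**3 + u**2*v - u**2 - u*v**2 + v**2.
No constant or linear terms (consistent with a singular point). Quadratic part: -u**2 + v**2. Cubic part: -u**3 + u**2*v - u*v**2.
The quadratic part v**2 - u**2 = (v − u)(v + u) splits into two distinct linear factors, so there are two distinct tangent lines y − 0 = ±(x − -1) — this is a node (ordinary double point).
Classification: node.


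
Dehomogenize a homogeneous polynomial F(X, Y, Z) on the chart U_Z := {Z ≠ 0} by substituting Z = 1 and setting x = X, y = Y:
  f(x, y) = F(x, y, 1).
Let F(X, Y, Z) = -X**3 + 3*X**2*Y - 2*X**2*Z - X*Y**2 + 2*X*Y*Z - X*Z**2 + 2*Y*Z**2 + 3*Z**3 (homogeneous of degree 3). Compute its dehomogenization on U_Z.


f(x, y) = -x**3 + 3*x**2*y - 2*x**2 - x*y**2 + 2*x*y - x + 2*y + 3

On U_Z we set Z = 1. Each monomial c·X^i·Y^j·Z^k in F becomes c·x^i·y^j·1^k = c·x^i·y^j.
Substituting Z = 1: F(X, Y, 1) = -x**3 + 3*x**2*y - 2*x**2 - x*y**2 + 2*x*y - x + 2*y + 3.
Note: deg(f) ≤ deg(F) = 3; strict inequality happens when F is divisible by Z (lost terms).


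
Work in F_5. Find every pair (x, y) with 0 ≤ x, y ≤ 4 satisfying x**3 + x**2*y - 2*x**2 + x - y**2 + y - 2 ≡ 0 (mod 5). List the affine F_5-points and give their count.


Affine F_5-points: {(1, 3), (1, 4), (2, 0), (3, 0), (4, 1)}; count = 5.

For each of the 25 pairs (x, y) ∈ F_5², evaluate f(x, y) mod 5. Record the zeros.
  x = 0: [0↦3, 1↦3, 2↦1, 3↦2, 4↦1]  zeros at y ∈ ∅
  x = 1: [0↦3, 1↦4, 2↦3, 3↦0, 4↦0]  zeros at y ∈ {3, 4}
  x = 2: [0↦0, 1↦4, 2↦1, 3↦1, 4↦4]  zeros at y ∈ {0}
  x = 3: [0↦0, 1↦4, 2↦1, 3↦1, 4↦4]  zeros at y ∈ {0}
  x = 4: [0↦4, 1↦0, 2↦4, 3↦1, 4↦1]  zeros at y ∈ {1}
Collecting zeros: affine points = {(1, 3), (1, 4), (2, 0), (3, 0), (4, 1)}.
Total count |C(F_5)_aff| = 5.
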